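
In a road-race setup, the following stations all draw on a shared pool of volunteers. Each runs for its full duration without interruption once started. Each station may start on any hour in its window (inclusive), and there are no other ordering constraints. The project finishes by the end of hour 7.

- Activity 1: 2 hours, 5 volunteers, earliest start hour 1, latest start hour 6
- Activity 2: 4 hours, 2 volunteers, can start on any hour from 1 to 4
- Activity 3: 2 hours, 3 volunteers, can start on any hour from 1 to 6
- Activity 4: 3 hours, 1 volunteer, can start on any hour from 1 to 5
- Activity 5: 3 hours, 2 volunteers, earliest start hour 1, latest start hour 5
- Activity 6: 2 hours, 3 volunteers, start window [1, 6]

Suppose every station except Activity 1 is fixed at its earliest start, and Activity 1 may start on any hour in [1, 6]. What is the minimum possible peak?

Activity 1@1: h1:16  h2:16  h3:5  h4:2  h5:0  h6:0  h7:0 → peak 16
Activity 1@2: h1:11  h2:16  h3:10  h4:2  h5:0  h6:0  h7:0 → peak 16
Activity 1@3: h1:11  h2:11  h3:10  h4:7  h5:0  h6:0  h7:0 → peak 11
Activity 1@4: h1:11  h2:11  h3:5  h4:7  h5:5  h6:0  h7:0 → peak 11
Activity 1@5: h1:11  h2:11  h3:5  h4:2  h5:5  h6:5  h7:0 → peak 11
Activity 1@6: h1:11  h2:11  h3:5  h4:2  h5:0  h6:5  h7:5 → peak 11
Best is Activity 1@3, peak 11.

11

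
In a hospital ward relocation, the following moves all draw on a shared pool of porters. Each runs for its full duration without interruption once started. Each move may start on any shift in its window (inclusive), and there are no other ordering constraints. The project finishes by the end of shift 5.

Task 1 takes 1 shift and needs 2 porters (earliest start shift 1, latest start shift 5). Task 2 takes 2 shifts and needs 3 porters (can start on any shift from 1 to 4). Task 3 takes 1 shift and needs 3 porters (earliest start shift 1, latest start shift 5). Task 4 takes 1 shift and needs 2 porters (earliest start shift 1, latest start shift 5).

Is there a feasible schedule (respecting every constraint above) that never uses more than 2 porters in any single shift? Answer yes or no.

no

Total porter-shifts = 13; over 5 shifts the average is 13/5 > 2, so some shift must exceed 2.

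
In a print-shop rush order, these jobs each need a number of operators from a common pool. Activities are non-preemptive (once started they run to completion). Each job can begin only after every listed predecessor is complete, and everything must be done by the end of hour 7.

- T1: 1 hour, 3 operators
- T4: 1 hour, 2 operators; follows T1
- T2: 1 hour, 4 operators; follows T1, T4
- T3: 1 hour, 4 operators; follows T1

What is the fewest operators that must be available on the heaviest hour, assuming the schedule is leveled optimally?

Early-start (T1@1, T4@2, T2@3, T3@2) gives peak 6: h1:3  h2:6  h3:4  h4:0  h5:0  h6:0  h7:0.
Shift T3→4.
Schedule T1@1, T4@2, T2@3, T3@4: h1:3  h2:2  h3:4  h4:4  h5:0  h6:0  h7:0 — peak 4.

4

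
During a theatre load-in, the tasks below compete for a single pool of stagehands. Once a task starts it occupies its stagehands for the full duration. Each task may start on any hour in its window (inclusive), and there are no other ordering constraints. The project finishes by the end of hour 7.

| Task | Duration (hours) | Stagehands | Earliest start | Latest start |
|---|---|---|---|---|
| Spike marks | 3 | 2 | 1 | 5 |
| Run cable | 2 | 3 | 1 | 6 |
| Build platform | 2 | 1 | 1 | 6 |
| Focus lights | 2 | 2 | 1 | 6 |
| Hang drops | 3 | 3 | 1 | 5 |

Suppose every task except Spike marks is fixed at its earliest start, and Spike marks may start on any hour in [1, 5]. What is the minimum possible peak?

9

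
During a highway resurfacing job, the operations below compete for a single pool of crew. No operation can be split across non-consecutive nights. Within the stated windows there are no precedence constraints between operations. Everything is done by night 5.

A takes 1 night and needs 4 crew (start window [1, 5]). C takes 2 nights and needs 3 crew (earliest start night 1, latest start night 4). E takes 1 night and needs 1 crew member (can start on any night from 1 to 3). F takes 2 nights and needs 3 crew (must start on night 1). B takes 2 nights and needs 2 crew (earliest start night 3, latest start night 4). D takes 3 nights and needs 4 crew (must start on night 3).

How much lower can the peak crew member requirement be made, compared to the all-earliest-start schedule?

4

Early-start peak: n1:11  n2:6  n3:6  n4:6  n5:4 ⇒ 11.
Leveled (A@1, C@2, E@2, F@1, B@4, D@3): n1:7  n2:7  n3:7  n4:6  n5:6 ⇒ 7.
Reduction 11 − 7 = 4.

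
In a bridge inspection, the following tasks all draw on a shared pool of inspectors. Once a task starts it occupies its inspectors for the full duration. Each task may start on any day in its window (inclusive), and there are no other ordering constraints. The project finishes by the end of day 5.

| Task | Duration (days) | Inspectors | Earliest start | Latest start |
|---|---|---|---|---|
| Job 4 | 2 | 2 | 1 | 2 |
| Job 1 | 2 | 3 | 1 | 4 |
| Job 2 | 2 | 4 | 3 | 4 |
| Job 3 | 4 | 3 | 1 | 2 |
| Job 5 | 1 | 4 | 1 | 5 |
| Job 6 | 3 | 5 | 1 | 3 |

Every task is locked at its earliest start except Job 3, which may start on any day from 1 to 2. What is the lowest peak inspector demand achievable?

Job 3@1: d1:17  d2:13  d3:12  d4:7  d5:0 → peak 17
Job 3@2: d1:14  d2:13  d3:12  d4:7  d5:3 → peak 14
Best is Job 3@2, peak 14.

14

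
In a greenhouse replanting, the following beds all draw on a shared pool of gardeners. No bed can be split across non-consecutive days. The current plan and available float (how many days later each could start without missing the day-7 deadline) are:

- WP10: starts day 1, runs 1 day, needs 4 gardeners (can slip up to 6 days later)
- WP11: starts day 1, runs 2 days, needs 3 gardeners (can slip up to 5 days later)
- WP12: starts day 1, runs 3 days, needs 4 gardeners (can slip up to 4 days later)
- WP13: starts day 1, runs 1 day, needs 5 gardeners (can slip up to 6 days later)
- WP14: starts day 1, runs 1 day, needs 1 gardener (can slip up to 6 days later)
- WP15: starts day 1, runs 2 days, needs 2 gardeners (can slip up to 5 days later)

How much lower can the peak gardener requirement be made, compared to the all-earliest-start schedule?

Early-start peak: d1:19  d2:9  d3:4  d4:0  d5:0  d6:0  d7:0 ⇒ 19.
Leveled (WP10@1, WP11@2, WP12@4, WP13@7, WP14@1, WP15@2): d1:5  d2:5  d3:5  d4:4  d5:4  d6:4  d7:5 ⇒ 5.
Reduction 19 − 5 = 14.

14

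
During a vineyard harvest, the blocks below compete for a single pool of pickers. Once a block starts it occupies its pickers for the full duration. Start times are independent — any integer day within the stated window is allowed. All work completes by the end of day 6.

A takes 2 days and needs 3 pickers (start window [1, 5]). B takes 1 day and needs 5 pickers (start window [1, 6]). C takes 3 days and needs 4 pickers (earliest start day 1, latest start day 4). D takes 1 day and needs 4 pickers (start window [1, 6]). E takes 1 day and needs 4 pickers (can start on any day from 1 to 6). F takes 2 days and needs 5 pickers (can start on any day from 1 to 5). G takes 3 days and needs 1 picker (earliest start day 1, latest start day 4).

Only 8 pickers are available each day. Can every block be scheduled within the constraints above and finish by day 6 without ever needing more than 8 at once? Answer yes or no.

no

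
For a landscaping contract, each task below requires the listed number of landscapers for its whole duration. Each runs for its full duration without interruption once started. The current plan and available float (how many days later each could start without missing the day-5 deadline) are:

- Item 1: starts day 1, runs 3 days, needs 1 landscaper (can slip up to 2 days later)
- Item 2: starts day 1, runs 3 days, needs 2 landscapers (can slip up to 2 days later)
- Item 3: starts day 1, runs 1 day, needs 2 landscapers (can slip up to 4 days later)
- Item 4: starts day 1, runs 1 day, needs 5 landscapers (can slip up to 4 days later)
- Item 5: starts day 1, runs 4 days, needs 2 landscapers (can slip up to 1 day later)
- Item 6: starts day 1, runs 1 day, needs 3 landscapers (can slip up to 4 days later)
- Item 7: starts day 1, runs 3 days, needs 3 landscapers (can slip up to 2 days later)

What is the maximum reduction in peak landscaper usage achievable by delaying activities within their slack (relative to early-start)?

Early-start peak: d1:18  d2:8  d3:8  d4:2  d5:0 ⇒ 18.
Leveled (Item 1@1, Item 2@1, Item 3@1, Item 4@4, Item 5@2, Item 6@5, Item 7@1): d1:8  d2:8  d3:8  d4:7  d5:5 ⇒ 8.
Reduction 18 − 8 = 10.

10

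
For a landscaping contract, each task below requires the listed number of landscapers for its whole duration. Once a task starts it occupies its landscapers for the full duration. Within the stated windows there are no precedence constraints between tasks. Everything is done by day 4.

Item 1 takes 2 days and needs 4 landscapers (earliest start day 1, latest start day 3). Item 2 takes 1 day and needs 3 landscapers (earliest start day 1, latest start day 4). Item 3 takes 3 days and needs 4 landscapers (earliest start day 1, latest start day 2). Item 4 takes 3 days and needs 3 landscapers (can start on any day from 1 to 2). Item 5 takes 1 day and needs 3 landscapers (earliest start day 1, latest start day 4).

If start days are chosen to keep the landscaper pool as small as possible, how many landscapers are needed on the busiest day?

Early-start (Item 1@1, Item 2@1, Item 3@1, Item 4@1, Item 5@1) gives peak 17: d1:17  d2:11  d3:7  d4:0.
Shift Item 4→2, Item 5→3.
Schedule Item 1@1, Item 2@1, Item 3@1, Item 4@2, Item 5@3: d1:11  d2:11  d3:10  d4:3 — peak 11.

11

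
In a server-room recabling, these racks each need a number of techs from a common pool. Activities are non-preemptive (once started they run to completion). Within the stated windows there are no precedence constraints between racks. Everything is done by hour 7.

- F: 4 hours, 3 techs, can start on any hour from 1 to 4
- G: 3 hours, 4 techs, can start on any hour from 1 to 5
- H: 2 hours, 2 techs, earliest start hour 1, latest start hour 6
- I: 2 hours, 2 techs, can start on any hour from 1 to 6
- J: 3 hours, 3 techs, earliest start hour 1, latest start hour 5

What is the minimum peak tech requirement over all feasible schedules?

Early-start (F@1, G@1, H@1, I@1, J@1) gives peak 14: h1:14  h2:14  h3:10  h4:3  h5:0  h6:0  h7:0.
Shift G→5, H→4, I→6.
Schedule F@1, G@5, H@4, I@6, J@1: h1:6  h2:6  h3:6  h4:5  h5:6  h6:6  h7:6 — peak 6.
Total tech-hours = 41 over 7 hours ⇒ peak ≥ ⌈41/7⌉ = 6, so 6 is optimal.

6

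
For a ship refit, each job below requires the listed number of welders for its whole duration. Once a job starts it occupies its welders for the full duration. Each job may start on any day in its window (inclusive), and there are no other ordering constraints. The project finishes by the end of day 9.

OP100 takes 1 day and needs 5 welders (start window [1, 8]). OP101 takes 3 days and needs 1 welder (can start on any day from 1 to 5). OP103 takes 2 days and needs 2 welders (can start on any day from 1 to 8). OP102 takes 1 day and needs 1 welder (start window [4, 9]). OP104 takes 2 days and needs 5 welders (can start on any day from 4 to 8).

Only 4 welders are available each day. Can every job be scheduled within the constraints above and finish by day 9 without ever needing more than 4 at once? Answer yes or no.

no

The minimum achievable peak is 5; 4 < 5, so no feasible schedule stays within the cap.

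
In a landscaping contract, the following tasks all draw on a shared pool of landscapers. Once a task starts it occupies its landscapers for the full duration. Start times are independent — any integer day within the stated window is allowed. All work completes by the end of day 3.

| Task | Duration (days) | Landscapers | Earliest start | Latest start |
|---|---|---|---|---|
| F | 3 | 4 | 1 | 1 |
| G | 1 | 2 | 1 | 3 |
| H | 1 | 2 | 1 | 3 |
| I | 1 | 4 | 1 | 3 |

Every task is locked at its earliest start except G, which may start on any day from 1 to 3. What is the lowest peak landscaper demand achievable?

10

G@1: d1:12  d2:4  d3:4 → peak 12
G@2: d1:10  d2:6  d3:4 → peak 10
G@3: d1:10  d2:4  d3:6 → peak 10
Best is G@2, peak 10.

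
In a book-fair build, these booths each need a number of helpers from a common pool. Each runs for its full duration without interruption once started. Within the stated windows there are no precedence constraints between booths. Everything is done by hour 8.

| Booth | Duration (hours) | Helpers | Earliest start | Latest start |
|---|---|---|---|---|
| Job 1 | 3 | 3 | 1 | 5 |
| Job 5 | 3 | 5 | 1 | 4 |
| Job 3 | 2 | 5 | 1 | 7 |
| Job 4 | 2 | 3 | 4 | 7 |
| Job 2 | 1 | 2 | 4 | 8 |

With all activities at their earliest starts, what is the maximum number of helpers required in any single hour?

13

Early-start schedule: Job 1@1, Job 5@1, Job 3@1, Job 4@4, Job 2@4.
Load per hour: hour 1: 13, hour 2: 13, hour 3: 8, hour 4: 5, hour 5: 3, hour 6: 0, hour 7: 0, hour 8: 0.
Peak is 13.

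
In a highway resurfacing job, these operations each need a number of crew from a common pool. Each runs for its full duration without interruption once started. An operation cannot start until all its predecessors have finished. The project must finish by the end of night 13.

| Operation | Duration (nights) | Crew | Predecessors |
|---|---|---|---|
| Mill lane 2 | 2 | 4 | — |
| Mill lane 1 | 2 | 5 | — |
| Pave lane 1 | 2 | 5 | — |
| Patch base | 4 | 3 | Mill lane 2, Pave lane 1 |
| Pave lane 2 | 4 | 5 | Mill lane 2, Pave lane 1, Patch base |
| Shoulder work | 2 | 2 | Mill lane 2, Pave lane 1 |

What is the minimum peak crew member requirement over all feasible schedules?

Early-start (Mill lane 2@1, Mill lane 1@1, Pave lane 1@1, Patch base@3, Pave lane 2@7, Shoulder work@3) gives peak 14: n1:14  n2:14  n3:5  n4:5  n5:3  n6:3  n7:5  n8:5  n9:5  n10:5  n11:0  n12:0  n13:0.
Shift Mill lane 1→5, Pave lane 1→3, Patch base→5, Pave lane 2→9, Shoulder work→7.
Schedule Mill lane 2@1, Mill lane 1@5, Pave lane 1@3, Patch base@5, Pave lane 2@9, Shoulder work@7: n1:4  n2:4  n3:5  n4:5  n5:8  n6:8  n7:5  n8:5  n9:5  n10:5  n11:5  n12:5  n13:0 — peak 8.

8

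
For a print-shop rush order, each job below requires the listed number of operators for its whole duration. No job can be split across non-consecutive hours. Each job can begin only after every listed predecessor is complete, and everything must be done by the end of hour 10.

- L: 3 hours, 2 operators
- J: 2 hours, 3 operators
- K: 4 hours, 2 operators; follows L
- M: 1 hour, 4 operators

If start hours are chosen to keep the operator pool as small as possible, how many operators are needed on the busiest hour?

Early-start (L@1, J@1, K@4, M@1) gives peak 9: h1:9  h2:5  h3:2  h4:2  h5:2  h6:2  h7:2  h8:0  h9:0  h10:0.
Shift J→4, K→6, M→10.
Schedule L@1, J@4, K@6, M@10: h1:2  h2:2  h3:2  h4:3  h5:3  h6:2  h7:2  h8:2  h9:2  h10:4 — peak 4.

4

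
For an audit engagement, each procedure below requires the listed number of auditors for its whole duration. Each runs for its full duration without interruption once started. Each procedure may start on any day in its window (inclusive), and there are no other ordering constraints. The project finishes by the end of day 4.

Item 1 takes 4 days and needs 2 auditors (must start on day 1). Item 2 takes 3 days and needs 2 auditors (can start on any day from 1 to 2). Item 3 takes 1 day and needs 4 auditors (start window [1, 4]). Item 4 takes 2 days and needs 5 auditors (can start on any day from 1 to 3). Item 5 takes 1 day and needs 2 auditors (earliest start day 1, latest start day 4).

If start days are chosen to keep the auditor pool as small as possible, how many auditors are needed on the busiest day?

9

Early-start (Item 1@1, Item 2@1, Item 3@1, Item 4@1, Item 5@1) gives peak 15: d1:15  d2:9  d3:4  d4:2.
Shift Item 4→2, Item 5→4.
Schedule Item 1@1, Item 2@1, Item 3@1, Item 4@2, Item 5@4: d1:8  d2:9  d3:9  d4:4 — peak 9.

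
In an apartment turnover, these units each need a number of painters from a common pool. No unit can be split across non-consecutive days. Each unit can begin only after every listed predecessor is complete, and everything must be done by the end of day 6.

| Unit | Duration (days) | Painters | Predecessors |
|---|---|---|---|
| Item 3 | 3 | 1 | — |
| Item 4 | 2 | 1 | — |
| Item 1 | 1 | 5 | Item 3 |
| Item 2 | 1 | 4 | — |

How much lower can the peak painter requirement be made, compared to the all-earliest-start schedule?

1

Early-start peak: d1:6  d2:2  d3:1  d4:5  d5:0  d6:0 ⇒ 6.
Leveled (Item 3@1, Item 4@1, Item 1@4, Item 2@3): d1:2  d2:2  d3:5  d4:5  d5:0  d6:0 ⇒ 5.
Reduction 6 − 5 = 1.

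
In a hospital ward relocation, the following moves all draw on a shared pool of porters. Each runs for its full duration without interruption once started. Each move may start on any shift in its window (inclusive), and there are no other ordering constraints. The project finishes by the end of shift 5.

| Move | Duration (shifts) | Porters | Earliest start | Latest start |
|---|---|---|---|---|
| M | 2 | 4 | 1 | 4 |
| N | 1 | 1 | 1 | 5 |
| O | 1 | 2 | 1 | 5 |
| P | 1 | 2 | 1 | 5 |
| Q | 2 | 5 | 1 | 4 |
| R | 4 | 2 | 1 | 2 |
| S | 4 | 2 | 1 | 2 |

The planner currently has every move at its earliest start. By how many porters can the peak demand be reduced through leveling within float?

Early-start peak: s1:18  s2:13  s3:4  s4:4  s5:0 ⇒ 18.
Leveled (M@1, N@1, O@1, P@1, Q@3, R@2, S@2): s1:9  s2:8  s3:9  s4:9  s5:4 ⇒ 9.
Reduction 18 − 9 = 9.

9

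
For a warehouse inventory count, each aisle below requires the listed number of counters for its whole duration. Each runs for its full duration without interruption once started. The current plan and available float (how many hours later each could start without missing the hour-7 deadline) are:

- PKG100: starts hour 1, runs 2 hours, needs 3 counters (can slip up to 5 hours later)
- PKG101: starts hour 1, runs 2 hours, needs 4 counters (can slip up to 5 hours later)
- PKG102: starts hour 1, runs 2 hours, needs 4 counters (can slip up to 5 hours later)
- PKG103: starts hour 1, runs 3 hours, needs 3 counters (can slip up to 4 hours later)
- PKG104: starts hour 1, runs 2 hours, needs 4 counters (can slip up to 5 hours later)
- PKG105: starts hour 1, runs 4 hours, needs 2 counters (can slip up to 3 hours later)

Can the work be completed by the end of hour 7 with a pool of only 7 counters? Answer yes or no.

no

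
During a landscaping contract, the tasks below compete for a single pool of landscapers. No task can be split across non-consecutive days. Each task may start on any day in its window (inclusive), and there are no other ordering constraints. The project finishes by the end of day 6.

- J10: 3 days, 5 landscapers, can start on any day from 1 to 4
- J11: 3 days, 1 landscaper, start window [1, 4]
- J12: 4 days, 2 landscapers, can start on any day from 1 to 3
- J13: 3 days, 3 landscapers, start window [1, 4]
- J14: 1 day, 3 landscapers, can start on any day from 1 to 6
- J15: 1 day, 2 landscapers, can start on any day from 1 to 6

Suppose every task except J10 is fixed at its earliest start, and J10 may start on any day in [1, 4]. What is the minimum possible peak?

J10@1: d1:16  d2:11  d3:11  d4:2  d5:0  d6:0 → peak 16
J10@2: d1:11  d2:11  d3:11  d4:7  d5:0  d6:0 → peak 11
J10@3: d1:11  d2:6  d3:11  d4:7  d5:5  d6:0 → peak 11
J10@4: d1:11  d2:6  d3:6  d4:7  d5:5  d6:5 → peak 11
Best is J10@2, peak 11.

11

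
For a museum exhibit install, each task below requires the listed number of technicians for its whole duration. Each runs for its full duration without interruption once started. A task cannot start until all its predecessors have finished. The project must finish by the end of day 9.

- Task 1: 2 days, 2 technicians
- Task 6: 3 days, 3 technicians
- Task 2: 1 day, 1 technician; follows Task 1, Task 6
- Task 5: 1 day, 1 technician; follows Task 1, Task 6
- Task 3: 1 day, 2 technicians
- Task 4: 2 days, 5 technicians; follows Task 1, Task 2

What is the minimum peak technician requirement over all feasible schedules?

Early-start (Task 1@1, Task 6@1, Task 2@4, Task 5@4, Task 3@1, Task 4@5) gives peak 7: d1:7  d2:5  d3:3  d4:2  d5:5  d6:5  d7:0  d8:0  d9:0.
Shift Task 3→3.
Schedule Task 1@1, Task 6@1, Task 2@4, Task 5@4, Task 3@3, Task 4@5: d1:5  d2:5  d3:5  d4:2  d5:5  d6:5  d7:0  d8:0  d9:0 — peak 5.

5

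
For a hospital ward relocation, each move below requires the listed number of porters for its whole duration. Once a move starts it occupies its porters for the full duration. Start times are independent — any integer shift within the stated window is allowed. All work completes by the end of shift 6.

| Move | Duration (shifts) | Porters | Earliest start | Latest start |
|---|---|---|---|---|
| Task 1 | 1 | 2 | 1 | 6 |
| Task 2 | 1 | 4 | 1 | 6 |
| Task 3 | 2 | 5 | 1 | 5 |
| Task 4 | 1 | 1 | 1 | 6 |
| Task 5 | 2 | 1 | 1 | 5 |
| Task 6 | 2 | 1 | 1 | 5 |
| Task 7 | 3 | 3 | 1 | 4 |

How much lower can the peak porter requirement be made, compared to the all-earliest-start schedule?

12

Early-start peak: s1:17  s2:10  s3:3  s4:0  s5:0  s6:0 ⇒ 17.
Leveled (Task 1@1, Task 2@4, Task 3@5, Task 4@2, Task 5@2, Task 6@3, Task 7@1): s1:5  s2:5  s3:5  s4:5  s5:5  s6:5 ⇒ 5.
Reduction 17 − 5 = 12.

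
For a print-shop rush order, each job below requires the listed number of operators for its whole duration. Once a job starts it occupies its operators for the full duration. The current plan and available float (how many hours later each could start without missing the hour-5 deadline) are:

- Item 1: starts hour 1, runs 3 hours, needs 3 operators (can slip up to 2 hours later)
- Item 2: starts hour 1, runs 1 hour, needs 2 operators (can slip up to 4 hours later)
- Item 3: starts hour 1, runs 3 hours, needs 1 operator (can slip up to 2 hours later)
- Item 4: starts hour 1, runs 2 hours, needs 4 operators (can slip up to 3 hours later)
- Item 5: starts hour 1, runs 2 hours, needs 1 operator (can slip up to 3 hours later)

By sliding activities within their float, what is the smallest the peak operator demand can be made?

Early-start (Item 1@1, Item 2@1, Item 3@1, Item 4@1, Item 5@1) gives peak 11: h1:11  h2:9  h3:4  h4:0  h5:0.
Shift Item 3→2, Item 4→4, Item 5→2.
Schedule Item 1@1, Item 2@1, Item 3@2, Item 4@4, Item 5@2: h1:5  h2:5  h3:5  h4:5  h5:4 — peak 5.
Total operator-hours = 24 over 5 hours ⇒ peak ≥ ⌈24/5⌉ = 5, so 5 is optimal.

5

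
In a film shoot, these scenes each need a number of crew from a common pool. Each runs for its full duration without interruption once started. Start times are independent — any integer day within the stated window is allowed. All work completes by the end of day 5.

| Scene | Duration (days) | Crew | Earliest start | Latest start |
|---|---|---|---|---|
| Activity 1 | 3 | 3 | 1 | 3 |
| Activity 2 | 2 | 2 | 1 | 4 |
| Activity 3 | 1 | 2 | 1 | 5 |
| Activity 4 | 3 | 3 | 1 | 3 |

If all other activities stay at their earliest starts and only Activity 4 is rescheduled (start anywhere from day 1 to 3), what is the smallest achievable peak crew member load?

Activity 4@1: d1:10  d2:8  d3:6  d4:0  d5:0 → peak 10
Activity 4@2: d1:7  d2:8  d3:6  d4:3  d5:0 → peak 8
Activity 4@3: d1:7  d2:5  d3:6  d4:3  d5:3 → peak 7
Best is Activity 4@3, peak 7.

7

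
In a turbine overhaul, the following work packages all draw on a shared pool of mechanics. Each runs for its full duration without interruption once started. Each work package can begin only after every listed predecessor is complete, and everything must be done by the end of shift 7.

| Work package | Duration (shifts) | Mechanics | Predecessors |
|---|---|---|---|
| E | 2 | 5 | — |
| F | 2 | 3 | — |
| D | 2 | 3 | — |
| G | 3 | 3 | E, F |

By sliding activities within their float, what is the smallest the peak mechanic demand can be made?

6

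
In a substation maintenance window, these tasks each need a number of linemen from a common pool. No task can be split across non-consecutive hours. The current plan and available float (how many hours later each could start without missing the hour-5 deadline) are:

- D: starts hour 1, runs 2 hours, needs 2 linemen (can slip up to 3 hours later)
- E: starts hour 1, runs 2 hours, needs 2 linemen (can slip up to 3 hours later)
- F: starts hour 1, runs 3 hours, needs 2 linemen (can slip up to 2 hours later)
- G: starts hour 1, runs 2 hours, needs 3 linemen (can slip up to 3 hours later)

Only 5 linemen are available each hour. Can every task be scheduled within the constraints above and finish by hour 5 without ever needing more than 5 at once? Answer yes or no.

yes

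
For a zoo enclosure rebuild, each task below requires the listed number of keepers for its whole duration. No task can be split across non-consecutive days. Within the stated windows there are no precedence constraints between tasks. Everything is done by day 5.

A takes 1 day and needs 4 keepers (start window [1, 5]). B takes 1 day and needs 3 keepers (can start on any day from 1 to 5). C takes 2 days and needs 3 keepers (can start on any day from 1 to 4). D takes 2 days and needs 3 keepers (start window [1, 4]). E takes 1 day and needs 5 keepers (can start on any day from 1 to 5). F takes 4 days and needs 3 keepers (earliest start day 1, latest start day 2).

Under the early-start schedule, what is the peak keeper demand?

21

Early-start schedule: A@1, B@1, C@1, D@1, E@1, F@1.
Load per day: day 1: 21, day 2: 9, day 3: 3, day 4: 3, day 5: 0.
Peak is 21.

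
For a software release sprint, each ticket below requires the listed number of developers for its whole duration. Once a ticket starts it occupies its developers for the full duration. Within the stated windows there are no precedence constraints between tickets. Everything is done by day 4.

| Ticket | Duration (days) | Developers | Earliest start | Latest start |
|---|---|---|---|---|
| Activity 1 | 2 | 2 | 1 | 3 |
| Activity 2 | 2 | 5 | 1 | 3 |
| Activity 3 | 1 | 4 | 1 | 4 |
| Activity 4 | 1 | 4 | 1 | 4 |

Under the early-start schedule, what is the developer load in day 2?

7

At early start, day 2 has: Activity 1, Activity 2.
Demand: 2 + 5 = 7.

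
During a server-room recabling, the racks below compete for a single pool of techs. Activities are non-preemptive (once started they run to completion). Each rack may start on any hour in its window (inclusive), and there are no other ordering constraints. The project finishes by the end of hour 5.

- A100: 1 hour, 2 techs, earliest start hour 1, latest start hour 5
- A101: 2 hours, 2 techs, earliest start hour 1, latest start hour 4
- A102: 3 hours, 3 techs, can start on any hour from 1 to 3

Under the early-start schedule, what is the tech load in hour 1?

At early start, hour 1 has: A100, A101, A102.
Demand: 2 + 2 + 3 = 7.

7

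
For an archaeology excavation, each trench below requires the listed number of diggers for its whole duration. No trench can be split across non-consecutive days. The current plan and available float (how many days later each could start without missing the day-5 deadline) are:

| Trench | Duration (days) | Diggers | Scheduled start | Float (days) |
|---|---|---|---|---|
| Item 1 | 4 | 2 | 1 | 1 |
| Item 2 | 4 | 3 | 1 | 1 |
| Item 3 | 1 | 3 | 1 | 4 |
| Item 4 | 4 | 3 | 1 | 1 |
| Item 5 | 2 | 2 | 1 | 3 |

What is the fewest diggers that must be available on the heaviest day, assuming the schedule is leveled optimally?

10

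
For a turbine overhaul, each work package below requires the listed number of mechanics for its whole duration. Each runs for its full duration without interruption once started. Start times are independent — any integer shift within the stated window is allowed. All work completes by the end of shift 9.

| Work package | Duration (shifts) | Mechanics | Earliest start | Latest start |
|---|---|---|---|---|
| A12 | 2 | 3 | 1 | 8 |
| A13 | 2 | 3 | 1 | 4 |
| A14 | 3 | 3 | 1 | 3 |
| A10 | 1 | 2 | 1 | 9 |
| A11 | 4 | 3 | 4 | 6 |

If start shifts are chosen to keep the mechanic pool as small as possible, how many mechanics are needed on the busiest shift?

Early-start (A12@1, A13@1, A14@1, A10@1, A11@4) gives peak 11: s1:11  s2:9  s3:3  s4:3  s5:3  s6:3  s7:3  s8:0  s9:0.
Shift A14→3, A10→3.
Schedule A12@1, A13@1, A14@3, A10@3, A11@4: s1:6  s2:6  s3:5  s4:6  s5:6  s6:3  s7:3  s8:0  s9:0 — peak 6.

6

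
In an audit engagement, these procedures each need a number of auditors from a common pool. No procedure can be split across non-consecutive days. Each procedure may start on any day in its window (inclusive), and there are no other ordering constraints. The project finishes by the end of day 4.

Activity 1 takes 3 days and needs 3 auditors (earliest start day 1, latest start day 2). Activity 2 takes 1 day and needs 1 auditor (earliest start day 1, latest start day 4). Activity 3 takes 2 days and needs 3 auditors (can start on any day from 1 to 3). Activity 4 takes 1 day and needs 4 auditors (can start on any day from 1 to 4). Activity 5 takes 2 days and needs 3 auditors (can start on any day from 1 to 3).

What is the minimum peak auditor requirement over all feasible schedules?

Early-start (Activity 1@1, Activity 2@1, Activity 3@1, Activity 4@1, Activity 5@1) gives peak 14: d1:14  d2:9  d3:3  d4:0.
Shift Activity 4→4, Activity 5→3.
Schedule Activity 1@1, Activity 2@1, Activity 3@1, Activity 4@4, Activity 5@3: d1:7  d2:6  d3:6  d4:7 — peak 7.
Total auditor-days = 26 over 4 days ⇒ peak ≥ ⌈26/4⌉ = 7, so 7 is optimal.

7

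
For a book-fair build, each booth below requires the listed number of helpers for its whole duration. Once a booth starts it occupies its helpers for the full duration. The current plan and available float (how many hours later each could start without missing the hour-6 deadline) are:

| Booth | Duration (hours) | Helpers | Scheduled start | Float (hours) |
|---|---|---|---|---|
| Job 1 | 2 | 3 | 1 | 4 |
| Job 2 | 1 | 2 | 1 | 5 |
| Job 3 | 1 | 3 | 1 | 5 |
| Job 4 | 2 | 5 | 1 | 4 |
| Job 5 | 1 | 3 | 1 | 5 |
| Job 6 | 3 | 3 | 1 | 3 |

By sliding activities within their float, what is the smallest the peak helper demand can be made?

6

Early-start (Job 1@1, Job 2@1, Job 3@1, Job 4@1, Job 5@1, Job 6@1) gives peak 19: h1:19  h2:11  h3:3  h4:0  h5:0  h6:0.
Shift Job 3→3, Job 4→5, Job 5→4, Job 6→2.
Schedule Job 1@1, Job 2@1, Job 3@3, Job 4@5, Job 5@4, Job 6@2: h1:5  h2:6  h3:6  h4:6  h5:5  h6:5 — peak 6.
Total helper-hours = 33 over 6 hours ⇒ peak ≥ ⌈33/6⌉ = 6, so 6 is optimal.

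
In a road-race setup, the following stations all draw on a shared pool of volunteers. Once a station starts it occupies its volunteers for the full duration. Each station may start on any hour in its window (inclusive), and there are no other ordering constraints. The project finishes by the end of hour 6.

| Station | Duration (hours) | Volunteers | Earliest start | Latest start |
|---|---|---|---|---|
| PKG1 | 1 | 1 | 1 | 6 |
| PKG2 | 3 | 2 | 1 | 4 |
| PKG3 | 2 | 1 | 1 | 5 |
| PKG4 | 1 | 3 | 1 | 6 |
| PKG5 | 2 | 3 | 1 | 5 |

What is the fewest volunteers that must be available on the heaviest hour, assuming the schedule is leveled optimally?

Early-start (PKG1@1, PKG2@1, PKG3@1, PKG4@1, PKG5@1) gives peak 10: h1:10  h2:6  h3:2  h4:0  h5:0  h6:0.
Shift PKG3→2, PKG4→4, PKG5→5.
Schedule PKG1@1, PKG2@1, PKG3@2, PKG4@4, PKG5@5: h1:3  h2:3  h3:3  h4:3  h5:3  h6:3 — peak 3.
Total volunteer-hours = 18 over 6 hours ⇒ peak ≥ ⌈18/6⌉ = 3, so 3 is optimal.

3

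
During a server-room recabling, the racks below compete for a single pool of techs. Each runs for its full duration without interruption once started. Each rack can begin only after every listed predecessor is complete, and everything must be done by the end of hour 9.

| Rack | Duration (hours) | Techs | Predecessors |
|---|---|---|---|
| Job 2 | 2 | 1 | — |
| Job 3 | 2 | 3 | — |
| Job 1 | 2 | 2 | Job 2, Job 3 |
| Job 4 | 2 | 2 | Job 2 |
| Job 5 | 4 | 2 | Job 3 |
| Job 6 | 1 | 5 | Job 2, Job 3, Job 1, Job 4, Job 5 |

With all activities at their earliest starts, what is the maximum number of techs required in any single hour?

6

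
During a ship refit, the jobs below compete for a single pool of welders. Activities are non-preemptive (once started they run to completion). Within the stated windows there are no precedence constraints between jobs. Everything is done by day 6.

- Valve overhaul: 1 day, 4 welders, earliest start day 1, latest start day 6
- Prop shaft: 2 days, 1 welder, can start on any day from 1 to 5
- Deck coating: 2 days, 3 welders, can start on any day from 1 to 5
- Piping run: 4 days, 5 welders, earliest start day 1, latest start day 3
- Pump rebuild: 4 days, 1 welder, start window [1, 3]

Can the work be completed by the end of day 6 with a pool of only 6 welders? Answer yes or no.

The minimum achievable peak is 7; 6 < 7, so no feasible schedule stays within the cap.

no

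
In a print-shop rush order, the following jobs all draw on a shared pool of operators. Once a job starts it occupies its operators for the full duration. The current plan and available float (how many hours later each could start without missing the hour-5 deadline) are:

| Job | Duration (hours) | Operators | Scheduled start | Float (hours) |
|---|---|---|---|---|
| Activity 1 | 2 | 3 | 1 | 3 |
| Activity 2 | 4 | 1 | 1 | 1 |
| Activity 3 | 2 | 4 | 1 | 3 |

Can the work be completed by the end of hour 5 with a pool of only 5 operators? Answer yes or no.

yes

Schedule Activity 1@1, Activity 2@1, Activity 3@3: h1:4  h2:4  h3:5  h4:5  h5:0 — peak 5 ≤ 5.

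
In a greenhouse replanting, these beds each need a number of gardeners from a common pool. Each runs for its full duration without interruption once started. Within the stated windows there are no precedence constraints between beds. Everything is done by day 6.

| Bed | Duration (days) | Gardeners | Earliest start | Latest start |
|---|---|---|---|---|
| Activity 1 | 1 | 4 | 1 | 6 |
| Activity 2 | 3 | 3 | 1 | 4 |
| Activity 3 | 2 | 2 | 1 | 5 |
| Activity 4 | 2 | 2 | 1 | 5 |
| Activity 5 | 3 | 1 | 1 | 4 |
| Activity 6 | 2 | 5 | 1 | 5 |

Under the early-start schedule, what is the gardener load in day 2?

13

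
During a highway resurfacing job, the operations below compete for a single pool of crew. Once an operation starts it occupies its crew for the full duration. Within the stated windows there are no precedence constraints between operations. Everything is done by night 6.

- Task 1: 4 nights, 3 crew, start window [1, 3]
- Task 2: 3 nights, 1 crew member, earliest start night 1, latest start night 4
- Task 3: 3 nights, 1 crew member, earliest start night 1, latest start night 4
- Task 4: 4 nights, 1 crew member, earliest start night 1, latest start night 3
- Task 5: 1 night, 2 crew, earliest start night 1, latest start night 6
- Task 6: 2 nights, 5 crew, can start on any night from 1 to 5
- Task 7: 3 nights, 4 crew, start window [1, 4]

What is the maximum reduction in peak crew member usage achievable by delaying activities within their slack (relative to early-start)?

9

Early-start peak: n1:17  n2:15  n3:10  n4:4  n5:0  n6:0 ⇒ 17.
Leveled (Task 1@1, Task 2@4, Task 3@4, Task 4@1, Task 5@4, Task 6@5, Task 7@1): n1:8  n2:8  n3:8  n4:8  n5:7  n6:7 ⇒ 8.
Reduction 17 − 8 = 9.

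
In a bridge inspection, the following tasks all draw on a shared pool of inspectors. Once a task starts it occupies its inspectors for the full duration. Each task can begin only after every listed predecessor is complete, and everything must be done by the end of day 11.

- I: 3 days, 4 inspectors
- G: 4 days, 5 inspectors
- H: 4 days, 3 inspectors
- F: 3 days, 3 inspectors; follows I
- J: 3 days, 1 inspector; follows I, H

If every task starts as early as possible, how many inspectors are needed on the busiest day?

Early-start schedule: I@1, G@1, H@1, F@4, J@5.
Load per day: day 1: 12, day 2: 12, day 3: 12, day 4: 11, day 5: 4, day 6: 4, day 7: 1, day 8: 0, day 9: 0, day 10: 0, day 11: 0.
Peak is 12.

12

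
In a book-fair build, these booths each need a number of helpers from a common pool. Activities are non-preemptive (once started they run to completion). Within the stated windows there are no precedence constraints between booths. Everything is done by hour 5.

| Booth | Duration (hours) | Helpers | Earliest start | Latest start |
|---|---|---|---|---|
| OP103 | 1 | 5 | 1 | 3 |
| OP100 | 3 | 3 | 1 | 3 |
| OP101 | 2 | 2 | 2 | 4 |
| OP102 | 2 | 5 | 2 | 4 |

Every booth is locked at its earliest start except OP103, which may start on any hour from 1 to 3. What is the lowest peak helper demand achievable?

OP103@1: h1:8  h2:10  h3:10  h4:0  h5:0 → peak 10
OP103@2: h1:3  h2:15  h3:10  h4:0  h5:0 → peak 15
OP103@3: h1:3  h2:10  h3:15  h4:0  h5:0 → peak 15
Best is OP103@1, peak 10.

10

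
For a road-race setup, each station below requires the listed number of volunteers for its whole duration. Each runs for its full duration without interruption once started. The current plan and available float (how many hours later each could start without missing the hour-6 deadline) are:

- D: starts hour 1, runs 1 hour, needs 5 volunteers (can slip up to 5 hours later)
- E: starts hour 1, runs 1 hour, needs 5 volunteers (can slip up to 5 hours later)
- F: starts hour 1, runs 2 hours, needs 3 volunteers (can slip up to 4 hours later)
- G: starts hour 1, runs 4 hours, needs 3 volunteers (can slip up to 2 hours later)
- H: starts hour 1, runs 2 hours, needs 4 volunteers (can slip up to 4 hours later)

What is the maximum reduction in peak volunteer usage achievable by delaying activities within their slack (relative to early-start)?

Early-start peak: h1:20  h2:10  h3:3  h4:3  h5:0  h6:0 ⇒ 20.
Leveled (D@1, E@2, F@3, G@3, H@5): h1:5  h2:5  h3:6  h4:6  h5:7  h6:7 ⇒ 7.
Reduction 20 − 7 = 13.

13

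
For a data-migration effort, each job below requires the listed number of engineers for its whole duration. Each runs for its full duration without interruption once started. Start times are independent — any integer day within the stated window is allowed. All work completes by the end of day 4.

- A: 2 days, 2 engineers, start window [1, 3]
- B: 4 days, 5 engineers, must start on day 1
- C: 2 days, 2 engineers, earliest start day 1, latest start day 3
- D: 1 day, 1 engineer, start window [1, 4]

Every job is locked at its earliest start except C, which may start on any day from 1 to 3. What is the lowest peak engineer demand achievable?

8

C@1: d1:10  d2:9  d3:5  d4:5 → peak 10
C@2: d1:8  d2:9  d3:7  d4:5 → peak 9
C@3: d1:8  d2:7  d3:7  d4:7 → peak 8
Best is C@3, peak 8.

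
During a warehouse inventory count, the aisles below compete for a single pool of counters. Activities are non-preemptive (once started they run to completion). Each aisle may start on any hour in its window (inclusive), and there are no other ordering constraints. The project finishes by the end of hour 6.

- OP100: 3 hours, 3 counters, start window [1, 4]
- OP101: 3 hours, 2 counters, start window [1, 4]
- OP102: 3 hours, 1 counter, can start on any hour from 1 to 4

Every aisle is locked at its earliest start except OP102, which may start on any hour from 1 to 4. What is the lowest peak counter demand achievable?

OP102@1: h1:6  h2:6  h3:6  h4:0  h5:0  h6:0 → peak 6
OP102@2: h1:5  h2:6  h3:6  h4:1  h5:0  h6:0 → peak 6
OP102@3: h1:5  h2:5  h3:6  h4:1  h5:1  h6:0 → peak 6
OP102@4: h1:5  h2:5  h3:5  h4:1  h5:1  h6:1 → peak 5
Best is OP102@4, peak 5.

5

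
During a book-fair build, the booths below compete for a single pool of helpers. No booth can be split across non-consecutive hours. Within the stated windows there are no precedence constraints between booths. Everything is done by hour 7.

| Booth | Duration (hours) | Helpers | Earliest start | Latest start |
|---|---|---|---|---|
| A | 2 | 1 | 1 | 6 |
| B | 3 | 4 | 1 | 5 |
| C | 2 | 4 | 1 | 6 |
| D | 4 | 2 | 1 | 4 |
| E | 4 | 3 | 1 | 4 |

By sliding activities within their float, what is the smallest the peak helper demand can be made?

Early-start (A@1, B@1, C@1, D@1, E@1) gives peak 14: h1:14  h2:14  h3:9  h4:5  h5:0  h6:0  h7:0.
Shift C→5, E→4.
Schedule A@1, B@1, C@5, D@1, E@4: h1:7  h2:7  h3:6  h4:5  h5:7  h6:7  h7:3 — peak 7.

7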